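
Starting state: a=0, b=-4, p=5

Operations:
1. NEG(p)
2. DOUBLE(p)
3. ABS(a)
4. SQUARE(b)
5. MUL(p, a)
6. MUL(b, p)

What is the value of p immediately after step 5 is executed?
p = 0

Tracing p through execution:
Initial: p = 5
After step 1 (NEG(p)): p = -5
After step 2 (DOUBLE(p)): p = -10
After step 3 (ABS(a)): p = -10
After step 4 (SQUARE(b)): p = -10
After step 5 (MUL(p, a)): p = 0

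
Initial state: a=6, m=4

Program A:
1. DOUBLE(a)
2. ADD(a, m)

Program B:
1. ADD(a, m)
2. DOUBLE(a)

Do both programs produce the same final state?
No

Program A final state: a=16, m=4
Program B final state: a=20, m=4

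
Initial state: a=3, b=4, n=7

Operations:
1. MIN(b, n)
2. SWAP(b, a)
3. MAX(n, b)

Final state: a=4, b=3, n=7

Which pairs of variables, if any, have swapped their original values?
(b, a)

Comparing initial and final values:
b: 4 → 3
a: 3 → 4
n: 7 → 7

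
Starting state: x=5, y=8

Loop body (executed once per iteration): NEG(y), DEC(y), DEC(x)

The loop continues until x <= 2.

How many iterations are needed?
3

Tracing iterations:
Initial: x=5, y=8
After iteration 1: x=4, y=-9
After iteration 2: x=3, y=8
After iteration 3: x=2, y=-9
x <= 2 now holds, so the loop exits after 3 iterations.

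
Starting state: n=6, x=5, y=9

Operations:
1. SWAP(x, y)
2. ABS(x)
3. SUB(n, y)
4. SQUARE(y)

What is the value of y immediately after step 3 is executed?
y = 5

Tracing y through execution:
Initial: y = 9
After step 1 (SWAP(x, y)): y = 5
After step 2 (ABS(x)): y = 5
After step 3 (SUB(n, y)): y = 5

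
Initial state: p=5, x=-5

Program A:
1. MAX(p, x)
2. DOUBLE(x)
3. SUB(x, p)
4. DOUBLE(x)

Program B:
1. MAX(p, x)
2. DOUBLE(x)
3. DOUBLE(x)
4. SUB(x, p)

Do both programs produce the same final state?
No

Program A final state: p=5, x=-30
Program B final state: p=5, x=-25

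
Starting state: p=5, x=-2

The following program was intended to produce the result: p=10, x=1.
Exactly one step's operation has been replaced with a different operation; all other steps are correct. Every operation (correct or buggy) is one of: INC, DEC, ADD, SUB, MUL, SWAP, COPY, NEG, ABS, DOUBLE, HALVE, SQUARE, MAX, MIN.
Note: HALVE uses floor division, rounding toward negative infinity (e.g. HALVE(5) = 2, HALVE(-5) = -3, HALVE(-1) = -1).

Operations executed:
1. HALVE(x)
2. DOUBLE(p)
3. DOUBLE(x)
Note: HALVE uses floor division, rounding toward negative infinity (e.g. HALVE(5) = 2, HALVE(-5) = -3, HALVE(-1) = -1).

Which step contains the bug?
Step 3

Trace with buggy code:
Initial: p=5, x=-2
After step 1: p=5, x=-1
After step 2: p=10, x=-1
After step 3: p=10, x=-2
Actual final p=10, x=-2 ≠ expected p=10, x=1.
Step 3 is the only position where a single-operation replacement can produce the expected result.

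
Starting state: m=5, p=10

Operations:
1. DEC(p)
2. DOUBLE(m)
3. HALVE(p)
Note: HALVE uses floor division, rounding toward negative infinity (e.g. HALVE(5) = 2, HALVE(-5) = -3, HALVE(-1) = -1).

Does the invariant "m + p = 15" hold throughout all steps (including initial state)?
No, violated after step 1

The invariant is violated after step 1.

State at each step:
Initial: m=5, p=10
After step 1: m=5, p=9
After step 2: m=10, p=9
After step 3: m=10, p=4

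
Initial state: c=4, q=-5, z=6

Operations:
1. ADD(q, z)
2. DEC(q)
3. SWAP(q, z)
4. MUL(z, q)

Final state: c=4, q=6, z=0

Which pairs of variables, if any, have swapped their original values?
None

Comparing initial and final values:
z: 6 → 0
q: -5 → 6
c: 4 → 4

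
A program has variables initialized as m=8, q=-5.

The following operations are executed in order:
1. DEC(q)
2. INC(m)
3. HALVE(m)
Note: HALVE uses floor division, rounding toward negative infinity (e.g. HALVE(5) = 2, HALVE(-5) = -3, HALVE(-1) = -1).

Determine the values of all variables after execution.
{m: 4, q: -6}

Step-by-step execution:
Initial: m=8, q=-5
After step 1 (DEC(q)): m=8, q=-6
After step 2 (INC(m)): m=9, q=-6
After step 3 (HALVE(m)): m=4, q=-6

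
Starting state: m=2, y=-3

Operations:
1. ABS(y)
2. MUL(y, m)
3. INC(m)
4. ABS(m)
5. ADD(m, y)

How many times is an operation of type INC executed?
1

Counting INC operations:
Step 3: INC(m) ← INC
Total: 1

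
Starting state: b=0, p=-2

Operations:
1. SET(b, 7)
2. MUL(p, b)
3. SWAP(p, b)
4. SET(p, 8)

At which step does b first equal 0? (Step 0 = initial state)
Step 0

Tracing b:
Initial: b = 0 ← first occurrence
After step 1: b = 7
After step 2: b = 7
After step 3: b = -14
After step 4: b = -14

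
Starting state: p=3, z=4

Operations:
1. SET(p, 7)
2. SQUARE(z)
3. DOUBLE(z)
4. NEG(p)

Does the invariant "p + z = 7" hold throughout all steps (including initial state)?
No, violated after step 1

The invariant is violated after step 1.

State at each step:
Initial: p=3, z=4
After step 1: p=7, z=4
After step 2: p=7, z=16
After step 3: p=7, z=32
After step 4: p=-7, z=32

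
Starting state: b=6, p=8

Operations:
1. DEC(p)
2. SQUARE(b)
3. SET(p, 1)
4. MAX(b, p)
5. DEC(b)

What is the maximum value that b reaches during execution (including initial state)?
36

Values of b at each step:
Initial: b = 6
After step 1: b = 6
After step 2: b = 36 ← maximum
After step 3: b = 36
After step 4: b = 36
After step 5: b = 35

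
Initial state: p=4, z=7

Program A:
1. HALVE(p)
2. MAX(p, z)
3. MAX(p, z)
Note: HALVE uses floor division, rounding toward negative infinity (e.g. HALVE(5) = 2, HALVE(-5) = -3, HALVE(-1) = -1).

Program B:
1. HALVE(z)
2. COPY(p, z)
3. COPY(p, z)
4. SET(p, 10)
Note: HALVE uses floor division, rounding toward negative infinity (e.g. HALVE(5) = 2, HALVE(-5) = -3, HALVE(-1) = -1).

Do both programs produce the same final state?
No

Program A final state: p=7, z=7
Program B final state: p=10, z=3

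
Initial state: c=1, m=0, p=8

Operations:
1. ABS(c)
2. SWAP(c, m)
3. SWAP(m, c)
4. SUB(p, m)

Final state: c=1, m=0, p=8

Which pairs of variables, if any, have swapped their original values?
None

Comparing initial and final values:
p: 8 → 8
m: 0 → 0
c: 1 → 1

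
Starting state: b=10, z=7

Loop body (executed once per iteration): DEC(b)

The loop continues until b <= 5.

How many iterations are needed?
5

Tracing iterations:
Initial: b=10, z=7
After iteration 1: b=9, z=7
After iteration 2: b=8, z=7
After iteration 3: b=7, z=7
After iteration 4: b=6, z=7
After iteration 5: b=5, z=7
b <= 5 now holds, so the loop exits after 5 iterations.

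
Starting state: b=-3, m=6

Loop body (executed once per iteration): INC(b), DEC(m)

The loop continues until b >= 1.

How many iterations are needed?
4

Tracing iterations:
Initial: b=-3, m=6
After iteration 1: b=-2, m=5
After iteration 2: b=-1, m=4
After iteration 3: b=0, m=3
After iteration 4: b=1, m=2
b >= 1 now holds, so the loop exits after 4 iterations.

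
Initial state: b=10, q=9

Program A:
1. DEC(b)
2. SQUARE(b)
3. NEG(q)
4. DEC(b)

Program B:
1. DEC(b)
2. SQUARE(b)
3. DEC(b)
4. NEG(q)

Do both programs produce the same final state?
Yes

Program A final state: b=80, q=-9
Program B final state: b=80, q=-9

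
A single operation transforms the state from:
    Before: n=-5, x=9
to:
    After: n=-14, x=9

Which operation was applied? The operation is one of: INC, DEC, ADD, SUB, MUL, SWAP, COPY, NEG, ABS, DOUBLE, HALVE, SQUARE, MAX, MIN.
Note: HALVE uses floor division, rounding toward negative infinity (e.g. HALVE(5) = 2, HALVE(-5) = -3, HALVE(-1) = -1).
SUB(n, x)

Analyzing the change:
Before: n=-5, x=9
After: n=-14, x=9
Variable n changed from -5 to -14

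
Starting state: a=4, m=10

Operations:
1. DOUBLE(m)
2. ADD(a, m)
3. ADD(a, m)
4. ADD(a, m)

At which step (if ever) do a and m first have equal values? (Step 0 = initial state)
Never

a and m never become equal during execution.

Comparing values at each step:
Initial: a=4, m=10
After step 1: a=4, m=20
After step 2: a=24, m=20
After step 3: a=44, m=20
After step 4: a=64, m=20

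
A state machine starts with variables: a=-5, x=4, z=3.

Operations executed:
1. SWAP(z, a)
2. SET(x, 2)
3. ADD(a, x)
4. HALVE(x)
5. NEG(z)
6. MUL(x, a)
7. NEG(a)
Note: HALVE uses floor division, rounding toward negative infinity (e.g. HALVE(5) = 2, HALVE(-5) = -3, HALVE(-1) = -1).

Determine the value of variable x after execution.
x = 5

Tracing execution:
Step 1: SWAP(z, a) → x = 4
Step 2: SET(x, 2) → x = 2
Step 3: ADD(a, x) → x = 2
Step 4: HALVE(x) → x = 1
Step 5: NEG(z) → x = 1
Step 6: MUL(x, a) → x = 5
Step 7: NEG(a) → x = 5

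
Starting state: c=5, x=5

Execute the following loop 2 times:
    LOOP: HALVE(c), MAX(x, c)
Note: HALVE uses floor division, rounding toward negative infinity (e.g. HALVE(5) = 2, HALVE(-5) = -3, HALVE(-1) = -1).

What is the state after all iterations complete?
c=1, x=5

Iteration trace:
Start: c=5, x=5
After iteration 1: c=2, x=5
After iteration 2: c=1, x=5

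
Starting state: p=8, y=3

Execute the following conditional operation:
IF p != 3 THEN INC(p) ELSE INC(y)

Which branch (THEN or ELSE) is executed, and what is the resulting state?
Branch: THEN, Final state: p=9, y=3

Evaluating condition: p != 3
p = 8
Condition is True, so THEN branch executes
After INC(p): p=9, y=3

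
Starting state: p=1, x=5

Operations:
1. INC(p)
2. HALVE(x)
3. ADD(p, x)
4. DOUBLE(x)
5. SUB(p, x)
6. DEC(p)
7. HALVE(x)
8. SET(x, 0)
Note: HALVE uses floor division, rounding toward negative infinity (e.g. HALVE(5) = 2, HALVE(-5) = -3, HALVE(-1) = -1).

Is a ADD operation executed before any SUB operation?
Yes

First ADD: step 3
First SUB: step 5
Since 3 < 5, ADD comes first.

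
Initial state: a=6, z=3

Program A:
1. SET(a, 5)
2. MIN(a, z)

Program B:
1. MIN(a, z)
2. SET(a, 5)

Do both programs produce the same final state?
No

Program A final state: a=3, z=3
Program B final state: a=5, z=3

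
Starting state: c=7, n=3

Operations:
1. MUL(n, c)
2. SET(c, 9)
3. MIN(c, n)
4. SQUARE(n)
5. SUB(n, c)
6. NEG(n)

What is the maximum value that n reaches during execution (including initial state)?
441

Values of n at each step:
Initial: n = 3
After step 1: n = 21
After step 2: n = 21
After step 3: n = 21
After step 4: n = 441 ← maximum
After step 5: n = 432
After step 6: n = -432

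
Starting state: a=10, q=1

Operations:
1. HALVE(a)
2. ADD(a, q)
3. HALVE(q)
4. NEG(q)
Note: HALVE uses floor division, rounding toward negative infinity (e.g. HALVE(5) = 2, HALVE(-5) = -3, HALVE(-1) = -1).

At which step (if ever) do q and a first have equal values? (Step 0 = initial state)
Never

q and a never become equal during execution.

Comparing values at each step:
Initial: q=1, a=10
After step 1: q=1, a=5
After step 2: q=1, a=6
After step 3: q=0, a=6
After step 4: q=0, a=6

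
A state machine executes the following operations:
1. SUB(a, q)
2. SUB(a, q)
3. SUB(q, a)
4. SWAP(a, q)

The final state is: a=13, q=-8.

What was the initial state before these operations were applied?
a=2, q=5

Working backwards:
Final state: a=13, q=-8
Before step 4 (SWAP(a, q)): a=-8, q=13
Before step 3 (SUB(q, a)): a=-8, q=5
Before step 2 (SUB(a, q)): a=-3, q=5
Before step 1 (SUB(a, q)): a=2, q=5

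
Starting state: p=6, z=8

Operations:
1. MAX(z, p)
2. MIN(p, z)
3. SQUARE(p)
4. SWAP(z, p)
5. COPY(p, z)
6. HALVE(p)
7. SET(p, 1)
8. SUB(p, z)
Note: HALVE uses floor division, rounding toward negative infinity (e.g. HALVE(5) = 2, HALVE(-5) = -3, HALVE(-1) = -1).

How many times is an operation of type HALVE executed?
1

Counting HALVE operations:
Step 6: HALVE(p) ← HALVE
Total: 1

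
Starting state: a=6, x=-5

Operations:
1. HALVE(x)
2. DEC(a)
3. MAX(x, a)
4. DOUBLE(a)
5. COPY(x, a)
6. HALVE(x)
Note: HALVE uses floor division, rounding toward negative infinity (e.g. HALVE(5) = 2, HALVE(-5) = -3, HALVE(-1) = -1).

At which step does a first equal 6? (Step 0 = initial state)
Step 0

Tracing a:
Initial: a = 6 ← first occurrence
After step 1: a = 6
After step 2: a = 5
After step 3: a = 5
After step 4: a = 10
After step 5: a = 10
After step 6: a = 10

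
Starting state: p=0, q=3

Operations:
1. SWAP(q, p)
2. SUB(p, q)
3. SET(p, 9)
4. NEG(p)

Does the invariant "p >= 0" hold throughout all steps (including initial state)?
No, violated after step 4

The invariant is violated after step 4.

State at each step:
Initial: p=0, q=3
After step 1: p=3, q=0
After step 2: p=3, q=0
After step 3: p=9, q=0
After step 4: p=-9, q=0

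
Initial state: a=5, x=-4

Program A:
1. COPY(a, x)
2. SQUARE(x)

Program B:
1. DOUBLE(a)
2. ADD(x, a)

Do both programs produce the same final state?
No

Program A final state: a=-4, x=16
Program B final state: a=10, x=6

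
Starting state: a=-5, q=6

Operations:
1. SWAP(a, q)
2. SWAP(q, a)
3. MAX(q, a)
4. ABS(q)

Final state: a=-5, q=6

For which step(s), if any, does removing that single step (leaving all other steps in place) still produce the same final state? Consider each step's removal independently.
Step(s) 3, 4

Testing removal of each single step:
Without step 1: final = a=6, q=6 (different)
Without step 2: final = a=6, q=6 (different)
Without step 3: final = a=-5, q=6 (same)
Without step 4: final = a=-5, q=6 (same)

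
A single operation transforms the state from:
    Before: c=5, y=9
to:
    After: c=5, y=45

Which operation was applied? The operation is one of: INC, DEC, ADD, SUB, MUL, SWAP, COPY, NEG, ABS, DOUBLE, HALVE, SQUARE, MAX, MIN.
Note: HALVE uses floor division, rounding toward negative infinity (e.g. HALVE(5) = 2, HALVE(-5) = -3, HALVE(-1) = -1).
MUL(y, c)

Analyzing the change:
Before: c=5, y=9
After: c=5, y=45
Variable y changed from 9 to 45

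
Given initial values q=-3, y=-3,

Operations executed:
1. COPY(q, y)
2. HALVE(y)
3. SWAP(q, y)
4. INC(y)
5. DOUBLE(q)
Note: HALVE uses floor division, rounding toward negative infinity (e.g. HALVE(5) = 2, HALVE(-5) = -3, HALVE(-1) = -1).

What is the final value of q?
q = -4

Tracing execution:
Step 1: COPY(q, y) → q = -3
Step 2: HALVE(y) → q = -3
Step 3: SWAP(q, y) → q = -2
Step 4: INC(y) → q = -2
Step 5: DOUBLE(q) → q = -4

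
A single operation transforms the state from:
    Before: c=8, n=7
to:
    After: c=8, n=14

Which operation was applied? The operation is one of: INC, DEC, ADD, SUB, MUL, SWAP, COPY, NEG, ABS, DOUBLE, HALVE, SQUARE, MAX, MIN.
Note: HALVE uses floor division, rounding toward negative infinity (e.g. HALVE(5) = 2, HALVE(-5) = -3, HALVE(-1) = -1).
DOUBLE(n)

Analyzing the change:
Before: c=8, n=7
After: c=8, n=14
Variable n changed from 7 to 14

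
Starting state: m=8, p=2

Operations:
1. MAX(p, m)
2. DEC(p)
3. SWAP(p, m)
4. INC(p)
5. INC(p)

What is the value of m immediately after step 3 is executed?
m = 7

Tracing m through execution:
Initial: m = 8
After step 1 (MAX(p, m)): m = 8
After step 2 (DEC(p)): m = 8
After step 3 (SWAP(p, m)): m = 7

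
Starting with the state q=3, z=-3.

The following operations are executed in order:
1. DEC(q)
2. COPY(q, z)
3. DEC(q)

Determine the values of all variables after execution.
{q: -4, z: -3}

Step-by-step execution:
Initial: q=3, z=-3
After step 1 (DEC(q)): q=2, z=-3
After step 2 (COPY(q, z)): q=-3, z=-3
After step 3 (DEC(q)): q=-4, z=-3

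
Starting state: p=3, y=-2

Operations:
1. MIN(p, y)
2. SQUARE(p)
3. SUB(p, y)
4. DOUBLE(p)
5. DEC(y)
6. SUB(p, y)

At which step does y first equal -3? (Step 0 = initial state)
Step 5

Tracing y:
Initial: y = -2
After step 1: y = -2
After step 2: y = -2
After step 3: y = -2
After step 4: y = -2
After step 5: y = -3 ← first occurrence
After step 6: y = -3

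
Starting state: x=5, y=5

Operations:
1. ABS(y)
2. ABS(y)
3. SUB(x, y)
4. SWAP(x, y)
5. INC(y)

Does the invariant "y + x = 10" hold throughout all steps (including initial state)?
No, violated after step 3

The invariant is violated after step 3.

State at each step:
Initial: x=5, y=5
After step 1: x=5, y=5
After step 2: x=5, y=5
After step 3: x=0, y=5
After step 4: x=5, y=0
After step 5: x=5, y=1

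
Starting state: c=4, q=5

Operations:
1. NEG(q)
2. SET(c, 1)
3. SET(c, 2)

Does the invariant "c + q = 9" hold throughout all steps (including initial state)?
No, violated after step 1

The invariant is violated after step 1.

State at each step:
Initial: c=4, q=5
After step 1: c=4, q=-5
After step 2: c=1, q=-5
After step 3: c=2, q=-5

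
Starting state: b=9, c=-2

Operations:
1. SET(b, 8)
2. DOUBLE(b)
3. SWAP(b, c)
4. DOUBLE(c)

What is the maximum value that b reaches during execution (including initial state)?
16

Values of b at each step:
Initial: b = 9
After step 1: b = 8
After step 2: b = 16 ← maximum
After step 3: b = -2
After step 4: b = -2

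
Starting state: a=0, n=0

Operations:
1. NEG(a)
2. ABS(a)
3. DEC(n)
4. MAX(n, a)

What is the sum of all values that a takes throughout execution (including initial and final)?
0

Values of a at each step:
Initial: a = 0
After step 1: a = 0
After step 2: a = 0
After step 3: a = 0
After step 4: a = 0
Sum = 0 + 0 + 0 + 0 + 0 = 0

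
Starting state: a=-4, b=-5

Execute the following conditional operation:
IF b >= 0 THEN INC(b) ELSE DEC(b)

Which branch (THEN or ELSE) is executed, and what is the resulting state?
Branch: ELSE, Final state: a=-4, b=-6

Evaluating condition: b >= 0
b = -5
Condition is False, so ELSE branch executes
After DEC(b): a=-4, b=-6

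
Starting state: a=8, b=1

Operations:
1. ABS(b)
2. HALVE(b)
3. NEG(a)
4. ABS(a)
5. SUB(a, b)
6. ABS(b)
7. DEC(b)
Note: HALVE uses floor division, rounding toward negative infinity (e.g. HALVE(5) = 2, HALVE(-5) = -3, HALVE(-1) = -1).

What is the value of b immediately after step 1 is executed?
b = 1

Tracing b through execution:
Initial: b = 1
After step 1 (ABS(b)): b = 1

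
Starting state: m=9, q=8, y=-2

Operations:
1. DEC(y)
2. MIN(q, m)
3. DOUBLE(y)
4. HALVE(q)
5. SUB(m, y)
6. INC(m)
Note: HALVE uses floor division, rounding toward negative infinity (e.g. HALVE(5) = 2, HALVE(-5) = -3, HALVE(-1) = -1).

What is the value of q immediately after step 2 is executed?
q = 8

Tracing q through execution:
Initial: q = 8
After step 1 (DEC(y)): q = 8
After step 2 (MIN(q, m)): q = 8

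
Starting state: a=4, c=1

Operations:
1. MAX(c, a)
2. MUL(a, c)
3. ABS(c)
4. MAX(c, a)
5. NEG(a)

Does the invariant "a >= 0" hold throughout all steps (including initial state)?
No, violated after step 5

The invariant is violated after step 5.

State at each step:
Initial: a=4, c=1
After step 1: a=4, c=4
After step 2: a=16, c=4
After step 3: a=16, c=4
After step 4: a=16, c=16
After step 5: a=-16, c=16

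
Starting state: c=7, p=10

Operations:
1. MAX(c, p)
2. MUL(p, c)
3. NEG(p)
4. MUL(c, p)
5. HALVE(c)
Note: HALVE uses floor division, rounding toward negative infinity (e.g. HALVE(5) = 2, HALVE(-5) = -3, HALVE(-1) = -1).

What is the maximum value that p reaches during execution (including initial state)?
100

Values of p at each step:
Initial: p = 10
After step 1: p = 10
After step 2: p = 100 ← maximum
After step 3: p = -100
After step 4: p = -100
After step 5: p = -100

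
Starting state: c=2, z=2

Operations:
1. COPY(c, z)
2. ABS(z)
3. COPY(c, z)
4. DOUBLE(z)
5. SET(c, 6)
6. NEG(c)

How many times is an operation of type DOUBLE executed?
1

Counting DOUBLE operations:
Step 4: DOUBLE(z) ← DOUBLE
Total: 1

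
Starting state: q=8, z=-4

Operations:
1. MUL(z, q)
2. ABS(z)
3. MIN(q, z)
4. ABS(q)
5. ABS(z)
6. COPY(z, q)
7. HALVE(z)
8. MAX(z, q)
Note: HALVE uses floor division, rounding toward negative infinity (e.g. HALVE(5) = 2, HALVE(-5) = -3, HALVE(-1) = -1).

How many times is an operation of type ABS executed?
3

Counting ABS operations:
Step 2: ABS(z) ← ABS
Step 4: ABS(q) ← ABS
Step 5: ABS(z) ← ABS
Total: 3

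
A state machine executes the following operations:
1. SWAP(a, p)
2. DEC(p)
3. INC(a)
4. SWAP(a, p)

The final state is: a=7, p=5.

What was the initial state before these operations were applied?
a=8, p=4

Working backwards:
Final state: a=7, p=5
Before step 4 (SWAP(a, p)): a=5, p=7
Before step 3 (INC(a)): a=4, p=7
Before step 2 (DEC(p)): a=4, p=8
Before step 1 (SWAP(a, p)): a=8, p=4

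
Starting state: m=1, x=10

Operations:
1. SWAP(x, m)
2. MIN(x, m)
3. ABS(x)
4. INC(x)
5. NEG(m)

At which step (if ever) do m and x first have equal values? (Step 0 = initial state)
Never

m and x never become equal during execution.

Comparing values at each step:
Initial: m=1, x=10
After step 1: m=10, x=1
After step 2: m=10, x=1
After step 3: m=10, x=1
After step 4: m=10, x=2
After step 5: m=-10, x=2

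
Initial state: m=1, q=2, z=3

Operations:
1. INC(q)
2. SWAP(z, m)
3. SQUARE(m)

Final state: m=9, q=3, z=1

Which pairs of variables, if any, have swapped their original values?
None

Comparing initial and final values:
z: 3 → 1
q: 2 → 3
m: 1 → 9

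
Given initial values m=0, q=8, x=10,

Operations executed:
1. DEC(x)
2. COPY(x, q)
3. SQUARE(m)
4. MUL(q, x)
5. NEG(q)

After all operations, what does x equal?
x = 8

Tracing execution:
Step 1: DEC(x) → x = 9
Step 2: COPY(x, q) → x = 8
Step 3: SQUARE(m) → x = 8
Step 4: MUL(q, x) → x = 8
Step 5: NEG(q) → x = 8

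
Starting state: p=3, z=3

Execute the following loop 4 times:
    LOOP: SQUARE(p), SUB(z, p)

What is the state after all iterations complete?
p=43046721, z=-43053369

Iteration trace:
Start: p=3, z=3
After iteration 1: p=9, z=-6
After iteration 2: p=81, z=-87
After iteration 3: p=6561, z=-6648
After iteration 4: p=43046721, z=-43053369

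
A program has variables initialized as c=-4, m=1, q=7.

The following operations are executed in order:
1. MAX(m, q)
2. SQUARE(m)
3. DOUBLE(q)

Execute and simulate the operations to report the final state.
{c: -4, m: 49, q: 14}

Step-by-step execution:
Initial: c=-4, m=1, q=7
After step 1 (MAX(m, q)): c=-4, m=7, q=7
After step 2 (SQUARE(m)): c=-4, m=49, q=7
After step 3 (DOUBLE(q)): c=-4, m=49, q=14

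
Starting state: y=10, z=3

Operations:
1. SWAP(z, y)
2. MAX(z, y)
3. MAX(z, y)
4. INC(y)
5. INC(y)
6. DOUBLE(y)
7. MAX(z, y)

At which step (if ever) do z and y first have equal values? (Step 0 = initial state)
Step 6

z and y first become equal after step 6.

Comparing values at each step:
Initial: z=3, y=10
After step 1: z=10, y=3
After step 2: z=10, y=3
After step 3: z=10, y=3
After step 4: z=10, y=4
After step 5: z=10, y=5
After step 6: z=10, y=10 ← equal!
After step 7: z=10, y=10 ← equal!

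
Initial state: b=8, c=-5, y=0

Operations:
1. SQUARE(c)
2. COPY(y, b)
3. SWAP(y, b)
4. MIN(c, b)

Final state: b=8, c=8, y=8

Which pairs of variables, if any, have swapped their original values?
None

Comparing initial and final values:
b: 8 → 8
y: 0 → 8
c: -5 → 8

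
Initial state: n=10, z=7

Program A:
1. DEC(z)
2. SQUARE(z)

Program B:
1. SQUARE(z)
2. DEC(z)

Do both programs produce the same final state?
No

Program A final state: n=10, z=36
Program B final state: n=10, z=48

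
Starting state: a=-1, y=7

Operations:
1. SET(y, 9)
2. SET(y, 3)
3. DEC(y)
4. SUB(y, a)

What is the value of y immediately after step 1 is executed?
y = 9

Tracing y through execution:
Initial: y = 7
After step 1 (SET(y, 9)): y = 9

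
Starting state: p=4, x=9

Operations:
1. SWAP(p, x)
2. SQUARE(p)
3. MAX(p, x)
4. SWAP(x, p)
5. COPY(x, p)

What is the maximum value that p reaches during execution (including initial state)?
81

Values of p at each step:
Initial: p = 4
After step 1: p = 9
After step 2: p = 81 ← maximum
After step 3: p = 81
After step 4: p = 4
After step 5: p = 4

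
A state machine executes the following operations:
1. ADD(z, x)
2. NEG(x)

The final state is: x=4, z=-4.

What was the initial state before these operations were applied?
x=-4, z=0

Working backwards:
Final state: x=4, z=-4
Before step 2 (NEG(x)): x=-4, z=-4
Before step 1 (ADD(z, x)): x=-4, z=0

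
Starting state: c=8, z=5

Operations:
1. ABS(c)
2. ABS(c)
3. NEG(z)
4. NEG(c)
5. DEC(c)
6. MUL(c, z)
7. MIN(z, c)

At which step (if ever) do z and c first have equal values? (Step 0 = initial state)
Never

z and c never become equal during execution.

Comparing values at each step:
Initial: z=5, c=8
After step 1: z=5, c=8
After step 2: z=5, c=8
After step 3: z=-5, c=8
After step 4: z=-5, c=-8
After step 5: z=-5, c=-9
After step 6: z=-5, c=45
After step 7: z=-5, c=45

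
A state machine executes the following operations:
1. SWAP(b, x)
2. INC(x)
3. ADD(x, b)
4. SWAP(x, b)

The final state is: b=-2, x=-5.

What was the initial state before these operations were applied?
b=2, x=-5

Working backwards:
Final state: b=-2, x=-5
Before step 4 (SWAP(x, b)): b=-5, x=-2
Before step 3 (ADD(x, b)): b=-5, x=3
Before step 2 (INC(x)): b=-5, x=2
Before step 1 (SWAP(b, x)): b=2, x=-5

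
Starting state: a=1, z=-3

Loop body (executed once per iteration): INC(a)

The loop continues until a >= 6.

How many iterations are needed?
5

Tracing iterations:
Initial: a=1, z=-3
After iteration 1: a=2, z=-3
After iteration 2: a=3, z=-3
After iteration 3: a=4, z=-3
After iteration 4: a=5, z=-3
After iteration 5: a=6, z=-3
a >= 6 now holds, so the loop exits after 5 iterations.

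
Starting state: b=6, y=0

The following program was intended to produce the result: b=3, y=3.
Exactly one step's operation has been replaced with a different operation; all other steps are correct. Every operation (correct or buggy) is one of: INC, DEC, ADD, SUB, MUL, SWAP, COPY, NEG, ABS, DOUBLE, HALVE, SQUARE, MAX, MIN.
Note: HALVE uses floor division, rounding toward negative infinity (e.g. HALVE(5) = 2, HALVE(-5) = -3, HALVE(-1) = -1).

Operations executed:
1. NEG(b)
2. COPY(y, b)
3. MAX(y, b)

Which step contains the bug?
Step 1

Trace with buggy code:
Initial: b=6, y=0
After step 1: b=-6, y=0
After step 2: b=-6, y=-6
After step 3: b=-6, y=-6
Actual final b=-6, y=-6 ≠ expected b=3, y=3.
Step 1 is the only position where a single-operation replacement can produce the expected result.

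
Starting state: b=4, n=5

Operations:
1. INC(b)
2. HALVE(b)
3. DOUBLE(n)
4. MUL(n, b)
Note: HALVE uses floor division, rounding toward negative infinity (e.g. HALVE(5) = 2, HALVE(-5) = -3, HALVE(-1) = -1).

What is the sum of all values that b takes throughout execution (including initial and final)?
15

Values of b at each step:
Initial: b = 4
After step 1: b = 5
After step 2: b = 2
After step 3: b = 2
After step 4: b = 2
Sum = 4 + 5 + 2 + 2 + 2 = 15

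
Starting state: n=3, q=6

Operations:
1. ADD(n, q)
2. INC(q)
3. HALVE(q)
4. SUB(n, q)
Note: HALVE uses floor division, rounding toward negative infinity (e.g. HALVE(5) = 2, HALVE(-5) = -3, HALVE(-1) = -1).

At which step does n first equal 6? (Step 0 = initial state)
Step 4

Tracing n:
Initial: n = 3
After step 1: n = 9
After step 2: n = 9
After step 3: n = 9
After step 4: n = 6 ← first occurrence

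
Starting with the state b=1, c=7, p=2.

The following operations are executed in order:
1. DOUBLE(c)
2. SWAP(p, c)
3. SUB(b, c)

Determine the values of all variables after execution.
{b: -1, c: 2, p: 14}

Step-by-step execution:
Initial: b=1, c=7, p=2
After step 1 (DOUBLE(c)): b=1, c=14, p=2
After step 2 (SWAP(p, c)): b=1, c=2, p=14
After step 3 (SUB(b, c)): b=-1, c=2, p=14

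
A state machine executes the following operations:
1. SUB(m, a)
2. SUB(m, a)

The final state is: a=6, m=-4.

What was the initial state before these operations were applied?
a=6, m=8

Working backwards:
Final state: a=6, m=-4
Before step 2 (SUB(m, a)): a=6, m=2
Before step 1 (SUB(m, a)): a=6, m=8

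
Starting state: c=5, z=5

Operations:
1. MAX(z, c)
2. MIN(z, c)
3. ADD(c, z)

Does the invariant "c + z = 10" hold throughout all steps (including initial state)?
No, violated after step 3

The invariant is violated after step 3.

State at each step:
Initial: c=5, z=5
After step 1: c=5, z=5
After step 2: c=5, z=5
After step 3: c=10, z=5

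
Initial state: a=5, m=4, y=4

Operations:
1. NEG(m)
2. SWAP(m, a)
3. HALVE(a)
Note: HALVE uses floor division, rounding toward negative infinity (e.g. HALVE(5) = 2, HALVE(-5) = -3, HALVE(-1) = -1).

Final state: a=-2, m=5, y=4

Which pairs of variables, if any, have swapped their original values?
None

Comparing initial and final values:
y: 4 → 4
m: 4 → 5
a: 5 → -2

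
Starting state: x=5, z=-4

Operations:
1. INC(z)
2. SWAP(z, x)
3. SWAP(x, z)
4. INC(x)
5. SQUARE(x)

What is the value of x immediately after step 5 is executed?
x = 36

Tracing x through execution:
Initial: x = 5
After step 1 (INC(z)): x = 5
After step 2 (SWAP(z, x)): x = -3
After step 3 (SWAP(x, z)): x = 5
After step 4 (INC(x)): x = 6
After step 5 (SQUARE(x)): x = 36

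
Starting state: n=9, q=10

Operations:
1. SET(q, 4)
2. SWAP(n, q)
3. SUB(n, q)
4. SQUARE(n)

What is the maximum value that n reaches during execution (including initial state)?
25

Values of n at each step:
Initial: n = 9
After step 1: n = 9
After step 2: n = 4
After step 3: n = -5
After step 4: n = 25 ← maximum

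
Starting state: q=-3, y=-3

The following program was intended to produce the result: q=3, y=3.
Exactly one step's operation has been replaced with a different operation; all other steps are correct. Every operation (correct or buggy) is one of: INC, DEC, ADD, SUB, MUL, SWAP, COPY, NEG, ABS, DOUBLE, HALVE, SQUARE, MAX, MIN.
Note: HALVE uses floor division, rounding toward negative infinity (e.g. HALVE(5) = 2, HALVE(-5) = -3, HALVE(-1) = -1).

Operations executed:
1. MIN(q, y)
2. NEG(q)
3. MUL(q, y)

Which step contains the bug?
Step 3

Trace with buggy code:
Initial: q=-3, y=-3
After step 1: q=-3, y=-3
After step 2: q=3, y=-3
After step 3: q=-9, y=-3
Actual final q=-9, y=-3 ≠ expected q=3, y=3.
Step 3 is the only position where a single-operation replacement can produce the expected result.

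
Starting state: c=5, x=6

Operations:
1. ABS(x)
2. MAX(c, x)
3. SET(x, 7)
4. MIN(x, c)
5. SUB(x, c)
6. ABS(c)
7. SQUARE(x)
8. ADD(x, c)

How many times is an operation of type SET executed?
1

Counting SET operations:
Step 3: SET(x, 7) ← SET
Total: 1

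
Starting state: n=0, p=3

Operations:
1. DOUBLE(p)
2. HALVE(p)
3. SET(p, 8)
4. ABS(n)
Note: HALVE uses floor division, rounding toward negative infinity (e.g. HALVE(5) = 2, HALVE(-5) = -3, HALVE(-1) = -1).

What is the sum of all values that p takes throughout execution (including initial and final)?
28

Values of p at each step:
Initial: p = 3
After step 1: p = 6
After step 2: p = 3
After step 3: p = 8
After step 4: p = 8
Sum = 3 + 6 + 3 + 8 + 8 = 28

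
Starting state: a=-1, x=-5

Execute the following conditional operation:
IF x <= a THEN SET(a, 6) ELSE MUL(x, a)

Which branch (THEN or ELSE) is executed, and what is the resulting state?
Branch: THEN, Final state: a=6, x=-5

Evaluating condition: x <= a
x = -5, a = -1
Condition is True, so THEN branch executes
After SET(a, 6): a=6, x=-5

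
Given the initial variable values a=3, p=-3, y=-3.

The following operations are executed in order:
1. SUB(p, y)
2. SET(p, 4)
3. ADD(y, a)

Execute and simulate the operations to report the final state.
{a: 3, p: 4, y: 0}

Step-by-step execution:
Initial: a=3, p=-3, y=-3
After step 1 (SUB(p, y)): a=3, p=0, y=-3
After step 2 (SET(p, 4)): a=3, p=4, y=-3
After step 3 (ADD(y, a)): a=3, p=4, y=0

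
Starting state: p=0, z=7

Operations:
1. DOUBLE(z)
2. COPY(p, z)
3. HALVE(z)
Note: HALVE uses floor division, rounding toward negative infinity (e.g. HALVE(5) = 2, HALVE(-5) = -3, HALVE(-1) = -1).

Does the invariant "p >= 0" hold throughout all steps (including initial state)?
Yes

The invariant holds at every step.

State at each step:
Initial: p=0, z=7
After step 1: p=0, z=14
After step 2: p=14, z=14
After step 3: p=14, z=7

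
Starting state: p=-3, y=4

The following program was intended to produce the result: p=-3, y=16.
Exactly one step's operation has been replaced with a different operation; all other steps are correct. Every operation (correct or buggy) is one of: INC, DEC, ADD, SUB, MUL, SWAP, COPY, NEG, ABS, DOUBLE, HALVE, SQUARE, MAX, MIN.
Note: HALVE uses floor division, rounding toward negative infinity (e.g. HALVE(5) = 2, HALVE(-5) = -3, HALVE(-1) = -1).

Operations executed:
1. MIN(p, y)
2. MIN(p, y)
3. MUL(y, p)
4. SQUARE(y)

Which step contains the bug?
Step 3

Trace with buggy code:
Initial: p=-3, y=4
After step 1: p=-3, y=4
After step 2: p=-3, y=4
After step 3: p=-3, y=-12
After step 4: p=-3, y=144
Actual final p=-3, y=144 ≠ expected p=-3, y=16.
Step 3 is the only position where a single-operation replacement can produce the expected result.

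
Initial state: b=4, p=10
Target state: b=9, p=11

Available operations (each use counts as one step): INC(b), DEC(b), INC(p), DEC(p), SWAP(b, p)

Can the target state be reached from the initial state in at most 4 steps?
No

The target state cannot be reached within 4 steps.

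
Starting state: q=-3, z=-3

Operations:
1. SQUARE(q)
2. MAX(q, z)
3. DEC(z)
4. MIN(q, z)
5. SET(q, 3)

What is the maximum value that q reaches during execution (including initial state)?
9

Values of q at each step:
Initial: q = -3
After step 1: q = 9 ← maximum
After step 2: q = 9
After step 3: q = 9
After step 4: q = -4
After step 5: q = 3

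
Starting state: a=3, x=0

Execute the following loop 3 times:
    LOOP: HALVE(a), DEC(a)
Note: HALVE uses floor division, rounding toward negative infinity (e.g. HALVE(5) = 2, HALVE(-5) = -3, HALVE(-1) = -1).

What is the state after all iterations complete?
a=-2, x=0

Iteration trace:
Start: a=3, x=0
After iteration 1: a=0, x=0
After iteration 2: a=-1, x=0
After iteration 3: a=-2, x=0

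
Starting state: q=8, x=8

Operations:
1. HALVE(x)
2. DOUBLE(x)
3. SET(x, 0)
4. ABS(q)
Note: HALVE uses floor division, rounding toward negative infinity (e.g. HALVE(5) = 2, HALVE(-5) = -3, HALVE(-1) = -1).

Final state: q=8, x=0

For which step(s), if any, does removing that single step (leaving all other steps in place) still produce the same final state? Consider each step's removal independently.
Step(s) 1, 2, 4

Testing removal of each single step:
Without step 1: final = q=8, x=0 (same)
Without step 2: final = q=8, x=0 (same)
Without step 3: final = q=8, x=8 (different)
Without step 4: final = q=8, x=0 (same)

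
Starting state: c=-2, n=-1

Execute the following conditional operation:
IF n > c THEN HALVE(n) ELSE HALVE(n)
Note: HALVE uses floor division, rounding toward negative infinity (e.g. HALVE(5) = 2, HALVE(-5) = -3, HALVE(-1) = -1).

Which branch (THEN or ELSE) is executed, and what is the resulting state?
Branch: THEN, Final state: c=-2, n=-1

Evaluating condition: n > c
n = -1, c = -2
Condition is True, so THEN branch executes
After HALVE(n): c=-2, n=-1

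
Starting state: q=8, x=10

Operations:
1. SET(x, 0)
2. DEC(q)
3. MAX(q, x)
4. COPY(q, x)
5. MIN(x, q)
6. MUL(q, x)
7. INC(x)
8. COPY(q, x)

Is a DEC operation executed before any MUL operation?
Yes

First DEC: step 2
First MUL: step 6
Since 2 < 6, DEC comes first.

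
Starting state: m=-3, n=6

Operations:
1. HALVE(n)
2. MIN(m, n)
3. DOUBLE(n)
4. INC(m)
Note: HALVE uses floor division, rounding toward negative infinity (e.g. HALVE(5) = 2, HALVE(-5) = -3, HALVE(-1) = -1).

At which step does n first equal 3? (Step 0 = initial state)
Step 1

Tracing n:
Initial: n = 6
After step 1: n = 3 ← first occurrence
After step 2: n = 3
After step 3: n = 6
After step 4: n = 6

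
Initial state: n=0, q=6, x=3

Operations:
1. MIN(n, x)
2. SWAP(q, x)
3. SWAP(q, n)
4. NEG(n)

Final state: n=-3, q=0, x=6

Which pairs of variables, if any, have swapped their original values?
None

Comparing initial and final values:
q: 6 → 0
n: 0 → -3
x: 3 → 6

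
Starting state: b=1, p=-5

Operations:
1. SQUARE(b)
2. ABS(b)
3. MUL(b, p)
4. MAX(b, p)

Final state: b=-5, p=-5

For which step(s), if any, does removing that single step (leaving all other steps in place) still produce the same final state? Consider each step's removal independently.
Step(s) 1, 2, 4

Testing removal of each single step:
Without step 1: final = b=-5, p=-5 (same)
Without step 2: final = b=-5, p=-5 (same)
Without step 3: final = b=1, p=-5 (different)
Without step 4: final = b=-5, p=-5 (same)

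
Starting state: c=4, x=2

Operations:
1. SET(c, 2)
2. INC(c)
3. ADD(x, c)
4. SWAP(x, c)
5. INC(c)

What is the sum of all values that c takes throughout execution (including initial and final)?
23

Values of c at each step:
Initial: c = 4
After step 1: c = 2
After step 2: c = 3
After step 3: c = 3
After step 4: c = 5
After step 5: c = 6
Sum = 4 + 2 + 3 + 3 + 5 + 6 = 23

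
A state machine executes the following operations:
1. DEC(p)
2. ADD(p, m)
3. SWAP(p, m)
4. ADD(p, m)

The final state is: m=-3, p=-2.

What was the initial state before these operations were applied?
m=1, p=-3

Working backwards:
Final state: m=-3, p=-2
Before step 4 (ADD(p, m)): m=-3, p=1
Before step 3 (SWAP(p, m)): m=1, p=-3
Before step 2 (ADD(p, m)): m=1, p=-4
Before step 1 (DEC(p)): m=1, p=-3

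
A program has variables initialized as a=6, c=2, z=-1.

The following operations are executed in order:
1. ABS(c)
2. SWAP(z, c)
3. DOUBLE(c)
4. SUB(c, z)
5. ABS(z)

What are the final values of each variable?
{a: 6, c: -4, z: 2}

Step-by-step execution:
Initial: a=6, c=2, z=-1
After step 1 (ABS(c)): a=6, c=2, z=-1
After step 2 (SWAP(z, c)): a=6, c=-1, z=2
After step 3 (DOUBLE(c)): a=6, c=-2, z=2
After step 4 (SUB(c, z)): a=6, c=-4, z=2
After step 5 (ABS(z)): a=6, c=-4, z=2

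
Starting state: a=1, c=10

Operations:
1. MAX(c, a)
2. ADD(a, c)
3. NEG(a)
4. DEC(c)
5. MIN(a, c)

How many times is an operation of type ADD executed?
1

Counting ADD operations:
Step 2: ADD(a, c) ← ADD
Total: 1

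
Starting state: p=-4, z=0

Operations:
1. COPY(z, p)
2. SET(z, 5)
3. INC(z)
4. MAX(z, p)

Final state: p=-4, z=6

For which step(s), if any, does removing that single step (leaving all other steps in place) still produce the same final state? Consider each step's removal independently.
Step(s) 1, 4

Testing removal of each single step:
Without step 1: final = p=-4, z=6 (same)
Without step 2: final = p=-4, z=-3 (different)
Without step 3: final = p=-4, z=5 (different)
Without step 4: final = p=-4, z=6 (same)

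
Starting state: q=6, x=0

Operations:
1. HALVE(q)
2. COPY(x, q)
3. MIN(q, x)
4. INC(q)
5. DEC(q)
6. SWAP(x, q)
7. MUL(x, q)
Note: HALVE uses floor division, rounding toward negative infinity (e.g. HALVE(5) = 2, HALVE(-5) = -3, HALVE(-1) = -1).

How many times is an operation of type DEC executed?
1

Counting DEC operations:
Step 5: DEC(q) ← DEC
Total: 1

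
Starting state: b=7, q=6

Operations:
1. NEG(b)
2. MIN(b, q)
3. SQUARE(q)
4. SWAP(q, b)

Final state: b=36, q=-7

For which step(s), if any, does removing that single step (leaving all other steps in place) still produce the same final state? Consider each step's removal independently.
Step(s) 2

Testing removal of each single step:
Without step 1: final = b=36, q=6 (different)
Without step 2: final = b=36, q=-7 (same)
Without step 3: final = b=6, q=-7 (different)
Without step 4: final = b=-7, q=36 (different)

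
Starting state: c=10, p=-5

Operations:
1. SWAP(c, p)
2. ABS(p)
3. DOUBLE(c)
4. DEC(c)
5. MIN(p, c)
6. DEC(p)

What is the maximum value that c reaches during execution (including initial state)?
10

Values of c at each step:
Initial: c = 10 ← maximum
After step 1: c = -5
After step 2: c = -5
After step 3: c = -10
After step 4: c = -11
After step 5: c = -11
After step 6: c = -11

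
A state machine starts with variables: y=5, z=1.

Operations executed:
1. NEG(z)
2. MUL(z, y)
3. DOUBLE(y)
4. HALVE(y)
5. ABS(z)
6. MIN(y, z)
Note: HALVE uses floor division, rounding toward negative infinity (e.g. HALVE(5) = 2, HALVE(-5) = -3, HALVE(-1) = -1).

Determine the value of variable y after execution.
y = 5

Tracing execution:
Step 1: NEG(z) → y = 5
Step 2: MUL(z, y) → y = 5
Step 3: DOUBLE(y) → y = 10
Step 4: HALVE(y) → y = 5
Step 5: ABS(z) → y = 5
Step 6: MIN(y, z) → y = 5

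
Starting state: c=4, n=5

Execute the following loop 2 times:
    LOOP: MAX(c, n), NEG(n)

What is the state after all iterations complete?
c=5, n=5

Iteration trace:
Start: c=4, n=5
After iteration 1: c=5, n=-5
After iteration 2: c=5, n=5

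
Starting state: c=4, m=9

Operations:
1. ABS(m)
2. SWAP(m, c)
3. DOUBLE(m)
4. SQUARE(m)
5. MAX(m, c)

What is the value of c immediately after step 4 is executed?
c = 9

Tracing c through execution:
Initial: c = 4
After step 1 (ABS(m)): c = 4
After step 2 (SWAP(m, c)): c = 9
After step 3 (DOUBLE(m)): c = 9
After step 4 (SQUARE(m)): c = 9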